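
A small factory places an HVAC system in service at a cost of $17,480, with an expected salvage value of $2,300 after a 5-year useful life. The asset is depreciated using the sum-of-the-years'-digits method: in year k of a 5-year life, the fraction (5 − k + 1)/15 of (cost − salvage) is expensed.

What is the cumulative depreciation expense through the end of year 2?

Depreciable base = $17,480 − $2,300 = $15,180.
Sum of the years' digits = 5+4+3+2+1 = 15.
Year 1: $15,180 × 5/15 = $5,060. Book value $12,420.
Year 2: $15,180 × 4/15 = $4,048. Book value $8,372.
Accumulated through year 2 = $17,480 − $8,372 = $9,108.

$9,108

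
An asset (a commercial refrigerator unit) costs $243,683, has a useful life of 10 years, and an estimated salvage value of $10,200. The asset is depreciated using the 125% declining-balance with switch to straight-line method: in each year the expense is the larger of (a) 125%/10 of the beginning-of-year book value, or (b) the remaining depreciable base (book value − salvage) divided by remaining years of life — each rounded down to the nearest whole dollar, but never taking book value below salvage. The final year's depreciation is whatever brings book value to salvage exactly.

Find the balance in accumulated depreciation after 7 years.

Depreciable base = $243,683 − $10,200 = $233,483.
Year 1: DB = ⌊$243,683 × 125%/10⌋ = $30,460; SL = ⌊$233,483/10⌋ = $23,348 → take DB $30,460. Book value $213,223.
Year 2: DB = ⌊$213,223 × 125%/10⌋ = $26,652; SL = ⌊$203,023/9⌋ = $22,558 → take DB $26,652. Book value $186,571.
Year 3: DB = ⌊$186,571 × 125%/10⌋ = $23,321; SL = ⌊$176,371/8⌋ = $22,046 → take DB $23,321. Book value $163,250.
Year 4: DB = ⌊$163,250 × 125%/10⌋ = $20,406; SL = ⌊$153,050/7⌋ = $21,864 → take SL $21,864. Book value $141,386.
Year 5: DB = ⌊$141,386 × 125%/10⌋ = $17,673; SL = ⌊$131,186/6⌋ = $21,864 → take SL $21,864. Book value $119,522.
Year 6: DB = ⌊$119,522 × 125%/10⌋ = $14,940; SL = ⌊$109,322/5⌋ = $21,864 → take SL $21,864. Book value $97,658.
Year 7: DB = ⌊$97,658 × 125%/10⌋ = $12,207; SL = ⌊$87,458/4⌋ = $21,864 → take SL $21,864. Book value $75,794.
Accumulated through year 7 = $243,683 − $75,794 = $167,889.

$167,889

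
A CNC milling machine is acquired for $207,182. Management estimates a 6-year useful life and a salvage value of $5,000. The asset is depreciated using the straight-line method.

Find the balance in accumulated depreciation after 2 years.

Depreciable base = $207,182 − $5,000 = $202,182.
Annual expense = $202,182 / 6 = $33,697.
End of year 1: book value $173,485.
End of year 2: book value $139,788.
Accumulated through year 2 = $207,182 − $139,788 = $67,394.

$67,394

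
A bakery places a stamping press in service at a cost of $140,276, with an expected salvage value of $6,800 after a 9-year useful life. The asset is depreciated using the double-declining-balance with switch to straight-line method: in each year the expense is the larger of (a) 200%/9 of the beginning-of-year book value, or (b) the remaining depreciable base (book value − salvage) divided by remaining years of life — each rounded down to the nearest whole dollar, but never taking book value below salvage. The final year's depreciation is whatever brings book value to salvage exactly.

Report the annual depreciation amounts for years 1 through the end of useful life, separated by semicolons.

Depreciable base = $140,276 − $6,800 = $133,476.
Year 1: DB = ⌊$140,276 × 200%/9⌋ = $31,172; SL = ⌊$133,476/9⌋ = $14,830 → take DB $31,172. Book value $109,104.
Year 2: DB = ⌊$109,104 × 200%/9⌋ = $24,245; SL = ⌊$102,304/8⌋ = $12,788 → take DB $24,245. Book value $84,859.
Year 3: DB = ⌊$84,859 × 200%/9⌋ = $18,857; SL = ⌊$78,059/7⌋ = $11,151 → take DB $18,857. Book value $66,002.
Year 4: DB = ⌊$66,002 × 200%/9⌋ = $14,667; SL = ⌊$59,202/6⌋ = $9,867 → take DB $14,667. Book value $51,335.
Year 5: DB = ⌊$51,335 × 200%/9⌋ = $11,407; SL = ⌊$44,535/5⌋ = $8,907 → take DB $11,407. Book value $39,928.
Year 6: DB = ⌊$39,928 × 200%/9⌋ = $8,872; SL = ⌊$33,128/4⌋ = $8,282 → take DB $8,872. Book value $31,056.
Year 7: DB = ⌊$31,056 × 200%/9⌋ = $6,901; SL = ⌊$24,256/3⌋ = $8,085 → take SL $8,085. Book value $22,971.
Year 8: DB = ⌊$22,971 × 200%/9⌋ = $5,104; SL = ⌊$16,171/2⌋ = $8,085 → take SL $8,085. Book value $14,886.
Year 9 (final): $14,886 − $6,800 = $8,086. Book value $6,800.

$31,172; $24,245; $18,857; $14,667; $11,407; $8,872; $8,085; $8,085; $8,086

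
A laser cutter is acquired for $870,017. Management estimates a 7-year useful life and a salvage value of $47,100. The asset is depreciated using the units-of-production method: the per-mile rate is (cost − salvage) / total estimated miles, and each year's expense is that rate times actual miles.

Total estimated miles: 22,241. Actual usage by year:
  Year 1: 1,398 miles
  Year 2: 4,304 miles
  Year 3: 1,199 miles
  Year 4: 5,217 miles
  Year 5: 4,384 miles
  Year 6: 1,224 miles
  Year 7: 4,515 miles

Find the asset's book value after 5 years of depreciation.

Depreciable base = $870,017 − $47,100 = $822,917.
Rate = $822,917 / 22,241 miles = $37 per mile.
Year 1: 1,398 × $37 = $51,726. Book value $818,291.
Year 2: 4,304 × $37 = $159,248. Book value $659,043.
Year 3: 1,199 × $37 = $44,363. Book value $614,680.
Year 4: 5,217 × $37 = $193,029. Book value $421,651.
Year 5: 4,384 × $37 = $162,208. Book value $259,443.

$259,443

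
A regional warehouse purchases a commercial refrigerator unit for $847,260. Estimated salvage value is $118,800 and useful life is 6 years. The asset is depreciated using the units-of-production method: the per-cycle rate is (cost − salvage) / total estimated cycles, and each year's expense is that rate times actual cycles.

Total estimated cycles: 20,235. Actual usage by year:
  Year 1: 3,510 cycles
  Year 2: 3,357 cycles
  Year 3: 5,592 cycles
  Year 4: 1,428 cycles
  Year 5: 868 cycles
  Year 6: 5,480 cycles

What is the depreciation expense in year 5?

Depreciable base = $847,260 − $118,800 = $728,460.
Rate = $728,460 / 20,235 cycles = $36 per cycle.
Year 1: 3,510 × $36 = $126,360. Book value $720,900.
Year 2: 3,357 × $36 = $120,852. Book value $600,048.
Year 3: 5,592 × $36 = $201,312. Book value $398,736.
Year 4: 1,428 × $36 = $51,408. Book value $347,328.
Year 5: 868 × $36 = $31,248. Book value $316,080.

$31,248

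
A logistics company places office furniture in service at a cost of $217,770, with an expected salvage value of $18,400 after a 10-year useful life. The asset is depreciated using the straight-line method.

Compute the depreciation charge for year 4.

$19,937

Depreciable base = $217,770 − $18,400 = $199,370.
Annual expense = $199,370 / 10 = $19,937.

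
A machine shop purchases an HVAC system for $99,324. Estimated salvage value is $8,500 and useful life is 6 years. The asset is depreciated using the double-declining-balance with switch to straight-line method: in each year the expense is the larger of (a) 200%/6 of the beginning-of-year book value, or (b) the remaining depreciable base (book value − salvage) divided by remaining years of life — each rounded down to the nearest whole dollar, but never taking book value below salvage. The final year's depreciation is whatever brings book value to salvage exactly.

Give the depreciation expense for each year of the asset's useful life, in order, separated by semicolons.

$33,108; $22,072; $14,714; $9,810; $6,540; $4,580

Depreciable base = $99,324 − $8,500 = $90,824.
Year 1: DB = ⌊$99,324 × 200%/6⌋ = $33,108; SL = ⌊$90,824/6⌋ = $15,137 → take DB $33,108. Book value $66,216.
Year 2: DB = ⌊$66,216 × 200%/6⌋ = $22,072; SL = ⌊$57,716/5⌋ = $11,543 → take DB $22,072. Book value $44,144.
Year 3: DB = ⌊$44,144 × 200%/6⌋ = $14,714; SL = ⌊$35,644/4⌋ = $8,911 → take DB $14,714. Book value $29,430.
Year 4: DB = ⌊$29,430 × 200%/6⌋ = $9,810; SL = ⌊$20,930/3⌋ = $6,976 → take DB $9,810. Book value $19,620.
Year 5: DB = ⌊$19,620 × 200%/6⌋ = $6,540; SL = ⌊$11,120/2⌋ = $5,560 → take DB $6,540. Book value $13,080.
Year 6 (final): $13,080 − $8,500 = $4,580. Book value $8,500.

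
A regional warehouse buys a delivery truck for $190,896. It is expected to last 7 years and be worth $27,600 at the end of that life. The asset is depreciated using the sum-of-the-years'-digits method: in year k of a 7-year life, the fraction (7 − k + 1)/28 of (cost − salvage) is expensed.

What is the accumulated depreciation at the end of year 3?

Depreciable base = $190,896 − $27,600 = $163,296.
Sum of the years' digits = 7+6+5+4+3+2+1 = 28.
Year 1: $163,296 × 7/28 = $40,824. Book value $150,072.
Year 2: $163,296 × 6/28 = $34,992. Book value $115,080.
Year 3: $163,296 × 5/28 = $29,160. Book value $85,920.
Accumulated through year 3 = $190,896 − $85,920 = $104,976.

$104,976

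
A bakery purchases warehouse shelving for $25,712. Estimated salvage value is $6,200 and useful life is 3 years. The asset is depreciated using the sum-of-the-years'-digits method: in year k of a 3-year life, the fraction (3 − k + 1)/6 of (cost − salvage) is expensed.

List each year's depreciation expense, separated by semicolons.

$9,756; $6,504; $3,252

Depreciable base = $25,712 − $6,200 = $19,512.
Sum of the years' digits = 3+2+1 = 6.
Year 1: $19,512 × 3/6 = $9,756. Book value $15,956.
Year 2: $19,512 × 2/6 = $6,504. Book value $9,452.
Year 3: $19,512 × 1/6 = $3,252. Book value $6,200.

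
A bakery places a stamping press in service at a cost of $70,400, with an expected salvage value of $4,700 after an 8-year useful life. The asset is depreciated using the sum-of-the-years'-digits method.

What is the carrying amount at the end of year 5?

$15,650

Depreciable base = $70,400 − $4,700 = $65,700.
Sum of the years' digits = 8+7+6+5+4+3+2+1 = 36.
Year 1: $65,700 × 8/36 = $14,600. Book value $55,800.
Year 2: $65,700 × 7/36 = $12,775. Book value $43,025.
Year 3: $65,700 × 6/36 = $10,950. Book value $32,075.
Year 4: $65,700 × 5/36 = $9,125. Book value $22,950.
Year 5: $65,700 × 4/36 = $7,300. Book value $15,650.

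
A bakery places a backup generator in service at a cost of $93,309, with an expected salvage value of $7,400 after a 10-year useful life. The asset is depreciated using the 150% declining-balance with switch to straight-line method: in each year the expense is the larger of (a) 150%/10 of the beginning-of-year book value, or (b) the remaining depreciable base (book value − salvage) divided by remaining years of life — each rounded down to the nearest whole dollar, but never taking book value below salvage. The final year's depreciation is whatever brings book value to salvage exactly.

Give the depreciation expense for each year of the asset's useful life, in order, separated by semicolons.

$13,996; $11,896; $10,112; $8,595; $7,306; $6,800; $6,801; $6,801; $6,801; $6,801

Depreciable base = $93,309 − $7,400 = $85,909.
Year 1: DB = ⌊$93,309 × 150%/10⌋ = $13,996; SL = ⌊$85,909/10⌋ = $8,590 → take DB $13,996. Book value $79,313.
Year 2: DB = ⌊$79,313 × 150%/10⌋ = $11,896; SL = ⌊$71,913/9⌋ = $7,990 → take DB $11,896. Book value $67,417.
Year 3: DB = ⌊$67,417 × 150%/10⌋ = $10,112; SL = ⌊$60,017/8⌋ = $7,502 → take DB $10,112. Book value $57,305.
Year 4: DB = ⌊$57,305 × 150%/10⌋ = $8,595; SL = ⌊$49,905/7⌋ = $7,129 → take DB $8,595. Book value $48,710.
Year 5: DB = ⌊$48,710 × 150%/10⌋ = $7,306; SL = ⌊$41,310/6⌋ = $6,885 → take DB $7,306. Book value $41,404.
Year 6: DB = ⌊$41,404 × 150%/10⌋ = $6,210; SL = ⌊$34,004/5⌋ = $6,800 → take SL $6,800. Book value $34,604.
Year 7: DB = ⌊$34,604 × 150%/10⌋ = $5,190; SL = ⌊$27,204/4⌋ = $6,801 → take SL $6,801. Book value $27,803.
Year 8: DB = ⌊$27,803 × 150%/10⌋ = $4,170; SL = ⌊$20,403/3⌋ = $6,801 → take SL $6,801. Book value $21,002.
Year 9: DB = ⌊$21,002 × 150%/10⌋ = $3,150; SL = ⌊$13,602/2⌋ = $6,801 → take SL $6,801. Book value $14,201.
Year 10 (final): $14,201 − $7,400 = $6,801. Book value $7,400.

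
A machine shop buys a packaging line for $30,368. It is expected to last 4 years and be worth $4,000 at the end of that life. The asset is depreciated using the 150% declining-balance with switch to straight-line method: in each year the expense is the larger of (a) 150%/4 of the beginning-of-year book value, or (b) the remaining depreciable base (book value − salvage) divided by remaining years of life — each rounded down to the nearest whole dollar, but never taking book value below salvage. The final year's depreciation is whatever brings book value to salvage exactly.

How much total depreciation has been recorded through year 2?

Depreciable base = $30,368 − $4,000 = $26,368.
Year 1: DB = ⌊$30,368 × 150%/4⌋ = $11,388; SL = ⌊$26,368/4⌋ = $6,592 → take DB $11,388. Book value $18,980.
Year 2: DB = ⌊$18,980 × 150%/4⌋ = $7,117; SL = ⌊$14,980/3⌋ = $4,993 → take DB $7,117. Book value $11,863.
Accumulated through year 2 = $30,368 − $11,863 = $18,505.

$18,505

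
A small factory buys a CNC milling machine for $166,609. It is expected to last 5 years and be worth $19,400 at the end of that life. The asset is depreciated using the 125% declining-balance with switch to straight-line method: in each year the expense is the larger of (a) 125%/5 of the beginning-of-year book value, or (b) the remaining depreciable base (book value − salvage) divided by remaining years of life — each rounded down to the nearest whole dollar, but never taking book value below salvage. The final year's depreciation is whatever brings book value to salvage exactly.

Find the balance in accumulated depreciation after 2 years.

Depreciable base = $166,609 − $19,400 = $147,209.
Year 1: DB = ⌊$166,609 × 125%/5⌋ = $41,652; SL = ⌊$147,209/5⌋ = $29,441 → take DB $41,652. Book value $124,957.
Year 2: DB = ⌊$124,957 × 125%/5⌋ = $31,239; SL = ⌊$105,557/4⌋ = $26,389 → take DB $31,239. Book value $93,718.
Accumulated through year 2 = $166,609 − $93,718 = $72,891.

$72,891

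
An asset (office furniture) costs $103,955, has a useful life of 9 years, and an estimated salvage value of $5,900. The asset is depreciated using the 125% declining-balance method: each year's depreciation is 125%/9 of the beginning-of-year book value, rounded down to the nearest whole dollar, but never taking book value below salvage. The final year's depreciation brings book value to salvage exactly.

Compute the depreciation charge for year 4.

Depreciable base = $103,955 − $5,900 = $98,055.
Year 1: ⌊$103,955 × 125%/9⌋ = $14,438. Book value $89,517.
Year 2: ⌊$89,517 × 125%/9⌋ = $12,432. Book value $77,085.
Year 3: ⌊$77,085 × 125%/9⌋ = $10,706. Book value $66,379.
Year 4: ⌊$66,379 × 125%/9⌋ = $9,219. Book value $57,160.

$9,219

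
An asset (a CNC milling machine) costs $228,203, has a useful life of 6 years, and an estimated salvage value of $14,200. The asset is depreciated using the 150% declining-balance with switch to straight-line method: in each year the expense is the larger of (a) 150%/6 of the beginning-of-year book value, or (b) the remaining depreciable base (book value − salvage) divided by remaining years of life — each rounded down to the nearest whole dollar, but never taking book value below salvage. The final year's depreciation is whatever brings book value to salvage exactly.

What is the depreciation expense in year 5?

Depreciable base = $228,203 − $14,200 = $214,003.
Year 1: DB = ⌊$228,203 × 150%/6⌋ = $57,050; SL = ⌊$214,003/6⌋ = $35,667 → take DB $57,050. Book value $171,153.
Year 2: DB = ⌊$171,153 × 150%/6⌋ = $42,788; SL = ⌊$156,953/5⌋ = $31,390 → take DB $42,788. Book value $128,365.
Year 3: DB = ⌊$128,365 × 150%/6⌋ = $32,091; SL = ⌊$114,165/4⌋ = $28,541 → take DB $32,091. Book value $96,274.
Year 4: DB = ⌊$96,274 × 150%/6⌋ = $24,068; SL = ⌊$82,074/3⌋ = $27,358 → take SL $27,358. Book value $68,916.
Year 5: DB = ⌊$68,916 × 150%/6⌋ = $17,229; SL = ⌊$54,716/2⌋ = $27,358 → take SL $27,358. Book value $41,558.

$27,358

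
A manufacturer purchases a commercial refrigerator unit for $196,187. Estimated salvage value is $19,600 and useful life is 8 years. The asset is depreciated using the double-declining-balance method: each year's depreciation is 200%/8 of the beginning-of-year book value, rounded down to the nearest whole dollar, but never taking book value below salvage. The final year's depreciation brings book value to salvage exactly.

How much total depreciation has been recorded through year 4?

$134,111

Depreciable base = $196,187 − $19,600 = $176,587.
Year 1: ⌊$196,187 × 200%/8⌋ = $49,046. Book value $147,141.
Year 2: ⌊$147,141 × 200%/8⌋ = $36,785. Book value $110,356.
Year 3: ⌊$110,356 × 200%/8⌋ = $27,589. Book value $82,767.
Year 4: ⌊$82,767 × 200%/8⌋ = $20,691. Book value $62,076.
Accumulated through year 4 = $196,187 − $62,076 = $134,111.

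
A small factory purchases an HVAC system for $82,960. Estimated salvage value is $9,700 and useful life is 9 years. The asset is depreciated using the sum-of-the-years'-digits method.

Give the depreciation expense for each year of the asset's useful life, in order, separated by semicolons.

Depreciable base = $82,960 − $9,700 = $73,260.
Sum of the years' digits = 9+8+7+6+5+4+3+2+1 = 45.
Year 1: $73,260 × 9/45 = $14,652. Book value $68,308.
Year 2: $73,260 × 8/45 = $13,024. Book value $55,284.
Year 3: $73,260 × 7/45 = $11,396. Book value $43,888.
Year 4: $73,260 × 6/45 = $9,768. Book value $34,120.
Year 5: $73,260 × 5/45 = $8,140. Book value $25,980.
Year 6: $73,260 × 4/45 = $6,512. Book value $19,468.
Year 7: $73,260 × 3/45 = $4,884. Book value $14,584.
Year 8: $73,260 × 2/45 = $3,256. Book value $11,328.
Year 9: $73,260 × 1/45 = $1,628. Book value $9,700.

$14,652; $13,024; $11,396; $9,768; $8,140; $6,512; $4,884; $3,256; $1,628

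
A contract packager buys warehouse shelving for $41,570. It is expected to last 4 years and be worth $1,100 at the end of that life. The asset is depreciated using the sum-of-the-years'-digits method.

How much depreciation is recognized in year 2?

Depreciable base = $41,570 − $1,100 = $40,470.
Sum of the years' digits = 4+3+2+1 = 10.
Year 1: $40,470 × 4/10 = $16,188. Book value $25,382.
Year 2: $40,470 × 3/10 = $12,141. Book value $13,241.

$12,141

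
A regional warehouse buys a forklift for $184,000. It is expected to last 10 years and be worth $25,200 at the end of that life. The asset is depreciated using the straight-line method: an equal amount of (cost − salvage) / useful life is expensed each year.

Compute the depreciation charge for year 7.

Depreciable base = $184,000 − $25,200 = $158,800.
Annual expense = $158,800 / 10 = $15,880.

$15,880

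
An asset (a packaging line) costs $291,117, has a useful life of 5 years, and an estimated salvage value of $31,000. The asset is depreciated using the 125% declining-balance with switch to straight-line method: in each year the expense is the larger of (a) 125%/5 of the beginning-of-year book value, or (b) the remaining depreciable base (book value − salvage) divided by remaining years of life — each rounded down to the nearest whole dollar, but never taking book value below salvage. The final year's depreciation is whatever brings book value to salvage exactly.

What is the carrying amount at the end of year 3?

Depreciable base = $291,117 − $31,000 = $260,117.
Year 1: DB = ⌊$291,117 × 125%/5⌋ = $72,779; SL = ⌊$260,117/5⌋ = $52,023 → take DB $72,779. Book value $218,338.
Year 2: DB = ⌊$218,338 × 125%/5⌋ = $54,584; SL = ⌊$187,338/4⌋ = $46,834 → take DB $54,584. Book value $163,754.
Year 3: DB = ⌊$163,754 × 125%/5⌋ = $40,938; SL = ⌊$132,754/3⌋ = $44,251 → take SL $44,251. Book value $119,503.

$119,503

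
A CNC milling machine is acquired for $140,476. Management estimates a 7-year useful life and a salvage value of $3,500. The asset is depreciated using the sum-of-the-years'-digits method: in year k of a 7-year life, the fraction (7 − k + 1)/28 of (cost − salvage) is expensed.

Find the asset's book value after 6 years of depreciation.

$8,392

Depreciable base = $140,476 − $3,500 = $136,976.
Sum of the years' digits = 7+6+5+4+3+2+1 = 28.
Year 1: $136,976 × 7/28 = $34,244. Book value $106,232.
Year 2: $136,976 × 6/28 = $29,352. Book value $76,880.
Year 3: $136,976 × 5/28 = $24,460. Book value $52,420.
Year 4: $136,976 × 4/28 = $19,568. Book value $32,852.
Year 5: $136,976 × 3/28 = $14,676. Book value $18,176.
Year 6: $136,976 × 2/28 = $9,784. Book value $8,392.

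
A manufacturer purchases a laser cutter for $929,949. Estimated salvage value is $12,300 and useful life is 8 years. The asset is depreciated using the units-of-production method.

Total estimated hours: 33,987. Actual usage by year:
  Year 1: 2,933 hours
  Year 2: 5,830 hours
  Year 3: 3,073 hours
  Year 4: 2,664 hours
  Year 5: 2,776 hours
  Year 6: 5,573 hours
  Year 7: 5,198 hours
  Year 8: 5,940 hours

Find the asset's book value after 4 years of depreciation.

$538,449

Depreciable base = $929,949 − $12,300 = $917,649.
Rate = $917,649 / 33,987 hours = $27 per hour.
Year 1: 2,933 × $27 = $79,191. Book value $850,758.
Year 2: 5,830 × $27 = $157,410. Book value $693,348.
Year 3: 3,073 × $27 = $82,971. Book value $610,377.
Year 4: 2,664 × $27 = $71,928. Book value $538,449.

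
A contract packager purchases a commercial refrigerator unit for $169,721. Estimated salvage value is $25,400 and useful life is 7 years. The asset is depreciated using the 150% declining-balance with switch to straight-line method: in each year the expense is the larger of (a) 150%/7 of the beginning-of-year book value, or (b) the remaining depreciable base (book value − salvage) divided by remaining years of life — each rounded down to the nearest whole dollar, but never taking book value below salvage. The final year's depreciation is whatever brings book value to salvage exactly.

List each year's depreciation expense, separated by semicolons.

$36,368; $28,575; $22,452; $17,641; $13,861; $12,712; $12,712

Depreciable base = $169,721 − $25,400 = $144,321.
Year 1: DB = ⌊$169,721 × 150%/7⌋ = $36,368; SL = ⌊$144,321/7⌋ = $20,617 → take DB $36,368. Book value $133,353.
Year 2: DB = ⌊$133,353 × 150%/7⌋ = $28,575; SL = ⌊$107,953/6⌋ = $17,992 → take DB $28,575. Book value $104,778.
Year 3: DB = ⌊$104,778 × 150%/7⌋ = $22,452; SL = ⌊$79,378/5⌋ = $15,875 → take DB $22,452. Book value $82,326.
Year 4: DB = ⌊$82,326 × 150%/7⌋ = $17,641; SL = ⌊$56,926/4⌋ = $14,231 → take DB $17,641. Book value $64,685.
Year 5: DB = ⌊$64,685 × 150%/7⌋ = $13,861; SL = ⌊$39,285/3⌋ = $13,095 → take DB $13,861. Book value $50,824.
Year 6: DB = ⌊$50,824 × 150%/7⌋ = $10,890; SL = ⌊$25,424/2⌋ = $12,712 → take SL $12,712. Book value $38,112.
Year 7 (final): $38,112 − $25,400 = $12,712. Book value $25,400.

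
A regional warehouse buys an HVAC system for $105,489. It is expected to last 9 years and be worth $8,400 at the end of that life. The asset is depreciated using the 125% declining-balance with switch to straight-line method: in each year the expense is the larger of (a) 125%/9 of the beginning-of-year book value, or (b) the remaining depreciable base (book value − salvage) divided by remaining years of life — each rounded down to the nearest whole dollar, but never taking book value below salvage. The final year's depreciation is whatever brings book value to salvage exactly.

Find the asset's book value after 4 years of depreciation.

$57,532

Depreciable base = $105,489 − $8,400 = $97,089.
Year 1: DB = ⌊$105,489 × 125%/9⌋ = $14,651; SL = ⌊$97,089/9⌋ = $10,787 → take DB $14,651. Book value $90,838.
Year 2: DB = ⌊$90,838 × 125%/9⌋ = $12,616; SL = ⌊$82,438/8⌋ = $10,304 → take DB $12,616. Book value $78,222.
Year 3: DB = ⌊$78,222 × 125%/9⌋ = $10,864; SL = ⌊$69,822/7⌋ = $9,974 → take DB $10,864. Book value $67,358.
Year 4: DB = ⌊$67,358 × 125%/9⌋ = $9,355; SL = ⌊$58,958/6⌋ = $9,826 → take SL $9,826. Book value $57,532.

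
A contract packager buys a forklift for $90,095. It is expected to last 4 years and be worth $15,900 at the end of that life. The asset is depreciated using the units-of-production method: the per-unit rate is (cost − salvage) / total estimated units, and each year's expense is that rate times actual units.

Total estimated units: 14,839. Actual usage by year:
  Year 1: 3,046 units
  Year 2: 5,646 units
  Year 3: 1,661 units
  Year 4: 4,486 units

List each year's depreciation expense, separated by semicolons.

Depreciable base = $90,095 − $15,900 = $74,195.
Rate = $74,195 / 14,839 units = $5 per unit.
Year 1: 3,046 × $5 = $15,230. Book value $74,865.
Year 2: 5,646 × $5 = $28,230. Book value $46,635.
Year 3: 1,661 × $5 = $8,305. Book value $38,330.
Year 4: 4,486 × $5 = $22,430. Book value $15,900.

$15,230; $28,230; $8,305; $22,430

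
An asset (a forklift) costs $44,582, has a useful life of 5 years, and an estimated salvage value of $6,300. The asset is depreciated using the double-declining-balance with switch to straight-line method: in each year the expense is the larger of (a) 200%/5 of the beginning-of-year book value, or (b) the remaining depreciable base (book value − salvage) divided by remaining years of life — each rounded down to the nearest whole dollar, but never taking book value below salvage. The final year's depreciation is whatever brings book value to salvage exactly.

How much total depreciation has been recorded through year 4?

Depreciable base = $44,582 − $6,300 = $38,282.
Year 1: DB = ⌊$44,582 × 200%/5⌋ = $17,832; SL = ⌊$38,282/5⌋ = $7,656 → take DB $17,832. Book value $26,750.
Year 2: DB = ⌊$26,750 × 200%/5⌋ = $10,700; SL = ⌊$20,450/4⌋ = $5,112 → take DB $10,700. Book value $16,050.
Year 3: DB = ⌊$16,050 × 200%/5⌋ = $6,420; SL = ⌊$9,750/3⌋ = $3,250 → take DB $6,420. Book value $9,630.
Year 4: DB = ⌊$9,630 × 200%/5⌋ = $3,852; SL = ⌊$3,330/2⌋ = $1,665 → take DB $3,852, capped at $3,330. Book value $6,300.
Accumulated through year 4 = $44,582 − $6,300 = $38,282.

$38,282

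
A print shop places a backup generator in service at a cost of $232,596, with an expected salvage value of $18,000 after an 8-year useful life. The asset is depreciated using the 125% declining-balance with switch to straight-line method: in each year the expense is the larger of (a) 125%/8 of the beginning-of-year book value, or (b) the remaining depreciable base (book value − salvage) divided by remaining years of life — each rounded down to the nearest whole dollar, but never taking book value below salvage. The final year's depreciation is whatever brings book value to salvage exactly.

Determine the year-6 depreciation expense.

Depreciable base = $232,596 − $18,000 = $214,596.
Year 1: DB = ⌊$232,596 × 125%/8⌋ = $36,343; SL = ⌊$214,596/8⌋ = $26,824 → take DB $36,343. Book value $196,253.
Year 2: DB = ⌊$196,253 × 125%/8⌋ = $30,664; SL = ⌊$178,253/7⌋ = $25,464 → take DB $30,664. Book value $165,589.
Year 3: DB = ⌊$165,589 × 125%/8⌋ = $25,873; SL = ⌊$147,589/6⌋ = $24,598 → take DB $25,873. Book value $139,716.
Year 4: DB = ⌊$139,716 × 125%/8⌋ = $21,830; SL = ⌊$121,716/5⌋ = $24,343 → take SL $24,343. Book value $115,373.
Year 5: DB = ⌊$115,373 × 125%/8⌋ = $18,027; SL = ⌊$97,373/4⌋ = $24,343 → take SL $24,343. Book value $91,030.
Year 6: DB = ⌊$91,030 × 125%/8⌋ = $14,223; SL = ⌊$73,030/3⌋ = $24,343 → take SL $24,343. Book value $66,687.

$24,343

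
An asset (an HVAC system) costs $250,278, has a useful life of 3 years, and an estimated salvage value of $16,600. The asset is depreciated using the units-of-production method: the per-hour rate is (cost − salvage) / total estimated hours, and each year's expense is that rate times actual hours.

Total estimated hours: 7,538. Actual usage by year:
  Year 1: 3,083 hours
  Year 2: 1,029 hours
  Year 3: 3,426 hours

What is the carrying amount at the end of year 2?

Depreciable base = $250,278 − $16,600 = $233,678.
Rate = $233,678 / 7,538 hours = $31 per hour.
Year 1: 3,083 × $31 = $95,573. Book value $154,705.
Year 2: 1,029 × $31 = $31,899. Book value $122,806.

$122,806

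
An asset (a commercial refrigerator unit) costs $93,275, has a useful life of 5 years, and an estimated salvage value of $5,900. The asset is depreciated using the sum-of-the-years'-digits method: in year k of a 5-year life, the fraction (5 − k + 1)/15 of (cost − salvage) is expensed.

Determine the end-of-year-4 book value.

$11,725

Depreciable base = $93,275 − $5,900 = $87,375.
Sum of the years' digits = 5+4+3+2+1 = 15.
Year 1: $87,375 × 5/15 = $29,125. Book value $64,150.
Year 2: $87,375 × 4/15 = $23,300. Book value $40,850.
Year 3: $87,375 × 3/15 = $17,475. Book value $23,375.
Year 4: $87,375 × 2/15 = $11,650. Book value $11,725.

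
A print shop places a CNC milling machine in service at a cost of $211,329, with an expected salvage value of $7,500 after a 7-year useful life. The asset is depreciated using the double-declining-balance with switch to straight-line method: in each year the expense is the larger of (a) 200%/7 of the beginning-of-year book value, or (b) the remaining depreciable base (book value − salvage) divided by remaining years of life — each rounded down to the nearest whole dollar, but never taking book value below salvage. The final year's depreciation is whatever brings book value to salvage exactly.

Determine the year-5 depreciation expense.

Depreciable base = $211,329 − $7,500 = $203,829.
Year 1: DB = ⌊$211,329 × 200%/7⌋ = $60,379; SL = ⌊$203,829/7⌋ = $29,118 → take DB $60,379. Book value $150,950.
Year 2: DB = ⌊$150,950 × 200%/7⌋ = $43,128; SL = ⌊$143,450/6⌋ = $23,908 → take DB $43,128. Book value $107,822.
Year 3: DB = ⌊$107,822 × 200%/7⌋ = $30,806; SL = ⌊$100,322/5⌋ = $20,064 → take DB $30,806. Book value $77,016.
Year 4: DB = ⌊$77,016 × 200%/7⌋ = $22,004; SL = ⌊$69,516/4⌋ = $17,379 → take DB $22,004. Book value $55,012.
Year 5: DB = ⌊$55,012 × 200%/7⌋ = $15,717; SL = ⌊$47,512/3⌋ = $15,837 → take SL $15,837. Book value $39,175.

$15,837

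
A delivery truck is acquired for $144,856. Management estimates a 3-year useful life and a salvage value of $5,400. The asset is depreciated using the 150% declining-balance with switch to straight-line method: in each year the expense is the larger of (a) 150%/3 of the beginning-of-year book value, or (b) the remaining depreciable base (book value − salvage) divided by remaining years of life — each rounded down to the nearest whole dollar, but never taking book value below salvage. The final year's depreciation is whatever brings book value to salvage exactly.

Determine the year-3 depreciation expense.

$30,814

Depreciable base = $144,856 − $5,400 = $139,456.
Year 1: DB = ⌊$144,856 × 150%/3⌋ = $72,428; SL = ⌊$139,456/3⌋ = $46,485 → take DB $72,428. Book value $72,428.
Year 2: DB = ⌊$72,428 × 150%/3⌋ = $36,214; SL = ⌊$67,028/2⌋ = $33,514 → take DB $36,214. Book value $36,214.
Year 3 (final): $36,214 − $5,400 = $30,814. Book value $5,400.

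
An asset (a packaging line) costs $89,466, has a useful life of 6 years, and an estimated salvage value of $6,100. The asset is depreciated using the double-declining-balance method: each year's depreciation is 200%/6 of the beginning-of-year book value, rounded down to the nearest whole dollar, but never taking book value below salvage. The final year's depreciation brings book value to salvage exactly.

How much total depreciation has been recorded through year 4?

Depreciable base = $89,466 − $6,100 = $83,366.
Year 1: ⌊$89,466 × 200%/6⌋ = $29,822. Book value $59,644.
Year 2: ⌊$59,644 × 200%/6⌋ = $19,881. Book value $39,763.
Year 3: ⌊$39,763 × 200%/6⌋ = $13,254. Book value $26,509.
Year 4: ⌊$26,509 × 200%/6⌋ = $8,836. Book value $17,673.
Accumulated through year 4 = $89,466 − $17,673 = $71,793.

$71,793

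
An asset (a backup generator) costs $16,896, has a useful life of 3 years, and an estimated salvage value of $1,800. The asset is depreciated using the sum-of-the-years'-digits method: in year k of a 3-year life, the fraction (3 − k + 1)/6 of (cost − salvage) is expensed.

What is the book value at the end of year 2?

$4,316

Depreciable base = $16,896 − $1,800 = $15,096.
Sum of the years' digits = 3+2+1 = 6.
Year 1: $15,096 × 3/6 = $7,548. Book value $9,348.
Year 2: $15,096 × 2/6 = $5,032. Book value $4,316.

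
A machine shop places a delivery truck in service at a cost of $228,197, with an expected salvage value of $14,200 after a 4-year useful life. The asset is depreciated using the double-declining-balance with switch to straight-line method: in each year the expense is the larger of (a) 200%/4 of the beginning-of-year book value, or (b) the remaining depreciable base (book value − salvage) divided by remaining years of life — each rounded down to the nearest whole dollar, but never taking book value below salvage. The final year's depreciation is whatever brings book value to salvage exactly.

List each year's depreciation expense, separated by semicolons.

$114,098; $57,049; $28,525; $14,325

Depreciable base = $228,197 − $14,200 = $213,997.
Year 1: DB = ⌊$228,197 × 200%/4⌋ = $114,098; SL = ⌊$213,997/4⌋ = $53,499 → take DB $114,098. Book value $114,099.
Year 2: DB = ⌊$114,099 × 200%/4⌋ = $57,049; SL = ⌊$99,899/3⌋ = $33,299 → take DB $57,049. Book value $57,050.
Year 3: DB = ⌊$57,050 × 200%/4⌋ = $28,525; SL = ⌊$42,850/2⌋ = $21,425 → take DB $28,525. Book value $28,525.
Year 4 (final): $28,525 − $14,200 = $14,325. Book value $14,200.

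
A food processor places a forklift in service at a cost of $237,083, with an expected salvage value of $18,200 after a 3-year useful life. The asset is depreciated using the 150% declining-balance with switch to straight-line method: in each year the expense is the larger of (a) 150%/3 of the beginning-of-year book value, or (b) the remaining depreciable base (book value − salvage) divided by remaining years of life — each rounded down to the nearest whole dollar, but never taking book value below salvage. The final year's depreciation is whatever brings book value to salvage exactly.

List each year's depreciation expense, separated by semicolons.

$118,541; $59,271; $41,071

Depreciable base = $237,083 − $18,200 = $218,883.
Year 1: DB = ⌊$237,083 × 150%/3⌋ = $118,541; SL = ⌊$218,883/3⌋ = $72,961 → take DB $118,541. Book value $118,542.
Year 2: DB = ⌊$118,542 × 150%/3⌋ = $59,271; SL = ⌊$100,342/2⌋ = $50,171 → take DB $59,271. Book value $59,271.
Year 3 (final): $59,271 − $18,200 = $41,071. Book value $18,200.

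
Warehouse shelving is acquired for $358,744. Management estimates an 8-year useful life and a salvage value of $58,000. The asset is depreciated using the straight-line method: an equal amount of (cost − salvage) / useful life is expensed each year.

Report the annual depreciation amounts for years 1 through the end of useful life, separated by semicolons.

$37,593; $37,593; $37,593; $37,593; $37,593; $37,593; $37,593; $37,593

Depreciable base = $358,744 − $58,000 = $300,744.
Annual expense = $300,744 / 8 = $37,593.
End of year 1: book value $321,151.
End of year 2: book value $283,558.
End of year 3: book value $245,965.
End of year 4: book value $208,372.
End of year 5: book value $170,779.
End of year 6: book value $133,186.
End of year 7: book value $95,593.
End of year 8: book value $58,000.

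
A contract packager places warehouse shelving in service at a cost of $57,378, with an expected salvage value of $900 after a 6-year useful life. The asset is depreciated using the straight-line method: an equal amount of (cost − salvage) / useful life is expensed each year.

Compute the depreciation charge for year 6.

Depreciable base = $57,378 − $900 = $56,478.
Annual expense = $56,478 / 6 = $9,413.

$9,413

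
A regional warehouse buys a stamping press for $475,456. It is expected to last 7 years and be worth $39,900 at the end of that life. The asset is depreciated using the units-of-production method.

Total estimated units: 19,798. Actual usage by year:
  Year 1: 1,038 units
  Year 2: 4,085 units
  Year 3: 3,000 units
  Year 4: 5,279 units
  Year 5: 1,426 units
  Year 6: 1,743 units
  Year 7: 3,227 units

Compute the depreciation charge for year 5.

Depreciable base = $475,456 − $39,900 = $435,556.
Rate = $435,556 / 19,798 units = $22 per unit.
Year 1: 1,038 × $22 = $22,836. Book value $452,620.
Year 2: 4,085 × $22 = $89,870. Book value $362,750.
Year 3: 3,000 × $22 = $66,000. Book value $296,750.
Year 4: 5,279 × $22 = $116,138. Book value $180,612.
Year 5: 1,426 × $22 = $31,372. Book value $149,240.

$31,372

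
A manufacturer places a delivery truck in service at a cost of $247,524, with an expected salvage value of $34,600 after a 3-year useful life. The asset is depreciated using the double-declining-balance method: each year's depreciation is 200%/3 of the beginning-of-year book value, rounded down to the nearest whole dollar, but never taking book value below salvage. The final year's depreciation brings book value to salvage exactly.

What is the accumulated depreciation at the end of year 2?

Depreciable base = $247,524 − $34,600 = $212,924.
Year 1: ⌊$247,524 × 200%/3⌋ = $165,016. Book value $82,508.
Year 2: ⌊$82,508 × 200%/3⌋ = $55,005, capped at $47,908. Book value $34,600.
Accumulated through year 2 = $247,524 − $34,600 = $212,924.

$212,924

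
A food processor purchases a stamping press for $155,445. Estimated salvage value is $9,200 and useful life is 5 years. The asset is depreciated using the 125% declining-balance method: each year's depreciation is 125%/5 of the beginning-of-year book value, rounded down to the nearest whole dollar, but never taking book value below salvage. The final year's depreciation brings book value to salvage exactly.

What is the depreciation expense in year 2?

$29,146

Depreciable base = $155,445 − $9,200 = $146,245.
Year 1: ⌊$155,445 × 125%/5⌋ = $38,861. Book value $116,584.
Year 2: ⌊$116,584 × 125%/5⌋ = $29,146. Book value $87,438.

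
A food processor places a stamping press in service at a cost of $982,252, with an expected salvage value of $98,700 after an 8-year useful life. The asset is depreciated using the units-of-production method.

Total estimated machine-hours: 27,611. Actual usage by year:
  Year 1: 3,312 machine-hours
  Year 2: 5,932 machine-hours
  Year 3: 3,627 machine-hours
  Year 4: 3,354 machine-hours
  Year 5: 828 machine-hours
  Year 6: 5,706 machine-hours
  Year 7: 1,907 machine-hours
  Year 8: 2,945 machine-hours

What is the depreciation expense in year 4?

Depreciable base = $982,252 − $98,700 = $883,552.
Rate = $883,552 / 27,611 machine-hours = $32 per machine-hour.
Year 1: 3,312 × $32 = $105,984. Book value $876,268.
Year 2: 5,932 × $32 = $189,824. Book value $686,444.
Year 3: 3,627 × $32 = $116,064. Book value $570,380.
Year 4: 3,354 × $32 = $107,328. Book value $463,052.

$107,328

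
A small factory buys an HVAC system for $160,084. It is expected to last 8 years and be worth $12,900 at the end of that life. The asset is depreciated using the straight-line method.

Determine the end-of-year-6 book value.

Depreciable base = $160,084 − $12,900 = $147,184.
Annual expense = $147,184 / 8 = $18,398.
End of year 1: book value $141,686.
End of year 2: book value $123,288.
End of year 3: book value $104,890.
End of year 4: book value $86,492.
End of year 5: book value $68,094.
End of year 6: book value $49,696.

$49,696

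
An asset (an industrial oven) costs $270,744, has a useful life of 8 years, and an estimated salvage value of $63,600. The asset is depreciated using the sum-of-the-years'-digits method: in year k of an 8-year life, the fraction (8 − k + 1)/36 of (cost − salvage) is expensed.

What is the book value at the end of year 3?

Depreciable base = $270,744 − $63,600 = $207,144.
Sum of the years' digits = 8+7+6+5+4+3+2+1 = 36.
Year 1: $207,144 × 8/36 = $46,032. Book value $224,712.
Year 2: $207,144 × 7/36 = $40,278. Book value $184,434.
Year 3: $207,144 × 6/36 = $34,524. Book value $149,910.

$149,910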